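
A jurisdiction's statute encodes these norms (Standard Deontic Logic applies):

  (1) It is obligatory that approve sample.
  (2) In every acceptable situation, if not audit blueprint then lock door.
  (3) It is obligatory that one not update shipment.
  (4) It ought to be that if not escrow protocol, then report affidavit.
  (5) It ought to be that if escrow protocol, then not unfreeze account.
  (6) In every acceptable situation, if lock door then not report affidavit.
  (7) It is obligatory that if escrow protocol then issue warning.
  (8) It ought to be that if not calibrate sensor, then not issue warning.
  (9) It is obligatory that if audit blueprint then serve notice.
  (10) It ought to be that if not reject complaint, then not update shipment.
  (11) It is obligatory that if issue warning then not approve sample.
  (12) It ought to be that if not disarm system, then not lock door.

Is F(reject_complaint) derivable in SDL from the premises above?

No

Premise 10 is O(¬reject_complaint → ¬update_shipment); even if O(¬update_shipment) held, inferring O(¬reject_complaint) would be affirming the consequent — invalid.
No other premise forces O(¬reject_complaint). An ideal world satisfying every premise can still have reject_complaint true, so F(reject_complaint) is not derivable.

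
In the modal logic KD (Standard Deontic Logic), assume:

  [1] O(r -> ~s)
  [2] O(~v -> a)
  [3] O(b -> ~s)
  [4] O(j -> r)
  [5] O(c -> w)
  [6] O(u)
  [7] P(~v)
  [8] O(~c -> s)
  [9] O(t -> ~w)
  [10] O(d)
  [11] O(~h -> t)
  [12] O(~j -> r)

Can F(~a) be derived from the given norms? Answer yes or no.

Premise 2 is O(~v -> a), but O(~v) is not derivable from the premises (the permission P(~v) asserts only ~O(v), not O(~v)), so it does not yield O(a).
No other premise forces O(a). An ideal world satisfying every premise can still have ~a true, so F(~a) is not derivable.

No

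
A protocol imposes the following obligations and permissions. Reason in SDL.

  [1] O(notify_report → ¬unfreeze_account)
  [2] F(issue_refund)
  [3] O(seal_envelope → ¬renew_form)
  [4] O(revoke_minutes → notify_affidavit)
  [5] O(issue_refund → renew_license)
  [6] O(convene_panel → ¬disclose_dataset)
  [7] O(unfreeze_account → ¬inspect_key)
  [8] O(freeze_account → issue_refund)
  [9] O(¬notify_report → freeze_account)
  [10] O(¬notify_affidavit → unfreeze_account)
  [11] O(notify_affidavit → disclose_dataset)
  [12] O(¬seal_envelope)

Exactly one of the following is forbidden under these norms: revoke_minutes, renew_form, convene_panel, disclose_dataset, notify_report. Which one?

Premise 2 is F(issue_refund), i.e. O(¬issue_refund).
Premise 8, O(freeze_account → issue_refund), contraposes to O(¬issue_refund → ¬freeze_account); with O(¬issue_refund) we get O(¬freeze_account).
Premise 9 is O(¬notify_report → freeze_account); contrapositively O(¬freeze_account → notify_report). Since O(¬freeze_account) holds, K gives O(notify_report).
With premise 1, O(notify_report → ¬unfreeze_account), the K-axiom yields O(¬unfreeze_account).
The contrapositive of premise 10 (O(¬notify_affidavit → unfreeze_account)) is O(¬unfreeze_account → notify_affidavit), and O(¬unfreeze_account) is already established, so O(notify_affidavit).
From O(notify_affidavit) and premise 11, O(notify_affidavit → disclose_dataset), we obtain O(disclose_dataset).
Premise 6 is O(convene_panel → ¬disclose_dataset); contrapositively O(disclose_dataset → ¬convene_panel). Since O(disclose_dataset) holds, K gives O(¬convene_panel).
So O(¬convene_panel) holds, i.e. convene_panel is forbidden. None of the other listed options is forbidden under the premises.

convene_panel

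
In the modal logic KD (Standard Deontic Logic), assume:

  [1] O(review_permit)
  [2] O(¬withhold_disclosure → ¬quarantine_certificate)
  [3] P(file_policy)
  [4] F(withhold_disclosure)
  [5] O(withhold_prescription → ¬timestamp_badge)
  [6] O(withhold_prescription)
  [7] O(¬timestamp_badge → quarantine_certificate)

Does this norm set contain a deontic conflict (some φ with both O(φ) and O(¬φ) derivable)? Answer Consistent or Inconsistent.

Premise 6 gives O(withhold_prescription).
With premise 5, O(withhold_prescription → ¬timestamp_badge), the K-axiom yields O(¬timestamp_badge).
Applying K to premise 7 (O(¬timestamp_badge → quarantine_certificate)) and O(¬timestamp_badge) yields O(quarantine_certificate).
Premise 2, O(¬withhold_disclosure → ¬quarantine_certificate), contraposes to O(quarantine_certificate → withhold_disclosure); with O(quarantine_certificate) we get O(withhold_disclosure).
Yet premise 4 is F(withhold_disclosure), i.e. O(¬withhold_disclosure).
We now have both O(withhold_disclosure) and O(¬withhold_disclosure) — withhold_disclosure is simultaneously obligatory and forbidden, violating the D-axiom.

Inconsistent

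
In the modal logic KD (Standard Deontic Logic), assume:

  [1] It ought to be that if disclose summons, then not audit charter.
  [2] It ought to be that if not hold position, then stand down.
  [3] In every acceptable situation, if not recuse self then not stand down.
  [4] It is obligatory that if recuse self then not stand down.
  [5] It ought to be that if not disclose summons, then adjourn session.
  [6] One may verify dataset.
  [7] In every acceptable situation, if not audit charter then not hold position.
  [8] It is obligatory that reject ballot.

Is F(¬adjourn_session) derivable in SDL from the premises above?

Yes

Premises 4 and 3 are O(recuse_self → ¬stand_down) and O(¬recuse_self → ¬stand_down); every ideal world satisfies recuse_self or ¬recuse_self, so in either case ¬stand_down holds — hence O(¬stand_down).
Premise 2 is O(¬hold_position → stand_down); contrapositively O(¬stand_down → hold_position). Since O(¬stand_down) holds, K gives O(hold_position).
The contrapositive of premise 7 (O(¬audit_charter → ¬hold_position)) is O(hold_position → audit_charter), and O(hold_position) is already established, so O(audit_charter).
Premise 1, O(disclose_summons → ¬audit_charter), contraposes to O(audit_charter → ¬disclose_summons); with O(audit_charter) we get O(¬disclose_summons).
Premise 5 is O(¬disclose_summons → adjourn_session); since O(¬disclose_summons), deontic closure gives O(adjourn_session).
Premises 6, 8 do not contribute to this derivation.
So O(adjourn_session) holds, i.e. F(¬adjourn_session). The claim follows.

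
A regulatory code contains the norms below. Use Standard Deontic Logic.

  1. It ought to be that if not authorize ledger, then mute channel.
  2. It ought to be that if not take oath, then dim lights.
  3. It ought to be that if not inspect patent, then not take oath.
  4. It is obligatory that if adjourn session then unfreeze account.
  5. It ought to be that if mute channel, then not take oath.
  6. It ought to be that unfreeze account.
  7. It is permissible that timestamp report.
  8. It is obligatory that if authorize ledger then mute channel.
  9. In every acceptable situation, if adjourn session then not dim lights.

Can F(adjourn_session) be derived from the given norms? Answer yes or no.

Premises 1 and 8 are O(¬authorize_ledger → mute_channel) and O(authorize_ledger → mute_channel); every ideal world satisfies ¬authorize_ledger or authorize_ledger, so in either case mute_channel holds — hence O(mute_channel).
With premise 5, O(mute_channel → ¬take_oath), the K-axiom yields O(¬take_oath).
Applying K to premise 2 (O(¬take_oath → dim_lights)) and O(¬take_oath) yields O(dim_lights).
Premise 9 is O(adjourn_session → ¬dim_lights); contrapositively O(dim_lights → ¬adjourn_session). Since O(dim_lights) holds, K gives O(¬adjourn_session).
Premises 3, 4, 6, 7 do not contribute to this derivation.
So O(¬adjourn_session) holds, i.e. F(adjourn_session). The claim follows.

Yes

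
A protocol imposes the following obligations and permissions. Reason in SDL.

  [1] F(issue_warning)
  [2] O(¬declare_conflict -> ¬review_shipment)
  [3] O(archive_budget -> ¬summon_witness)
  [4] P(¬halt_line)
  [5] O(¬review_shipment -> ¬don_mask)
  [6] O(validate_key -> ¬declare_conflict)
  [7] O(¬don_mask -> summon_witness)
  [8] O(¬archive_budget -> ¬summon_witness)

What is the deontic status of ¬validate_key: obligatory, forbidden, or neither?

By case analysis on archive_budget: premise 3 gives O(archive_budget -> ¬summon_witness) and premise 8 gives O(¬archive_budget -> ¬summon_witness), so O(¬summon_witness) either way.
The contrapositive of premise 7 (O(¬don_mask -> summon_witness)) is O(¬summon_witness -> don_mask), and O(¬summon_witness) is already established, so O(don_mask).
Premise 5 is O(¬review_shipment -> ¬don_mask); contrapositively O(don_mask -> review_shipment). Since O(don_mask) holds, K gives O(review_shipment).
Premise 2 is O(¬declare_conflict -> ¬review_shipment); contrapositively O(review_shipment -> declare_conflict). Since O(review_shipment) holds, K gives O(declare_conflict).
Premise 6, O(validate_key -> ¬declare_conflict), contraposes to O(declare_conflict -> ¬validate_key); with O(declare_conflict) we get O(¬validate_key).
Premises 1, 4 do not contribute to this derivation.
Hence ¬validate_key is obligatory.

Obligatory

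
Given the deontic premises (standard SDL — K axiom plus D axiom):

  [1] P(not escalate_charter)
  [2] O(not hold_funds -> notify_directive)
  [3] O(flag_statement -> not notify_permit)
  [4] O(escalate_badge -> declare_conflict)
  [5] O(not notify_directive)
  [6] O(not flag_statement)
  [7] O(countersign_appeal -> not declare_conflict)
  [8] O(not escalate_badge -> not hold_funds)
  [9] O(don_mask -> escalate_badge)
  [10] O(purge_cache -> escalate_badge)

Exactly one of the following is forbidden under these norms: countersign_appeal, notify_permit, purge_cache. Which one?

Premise 5 gives O(not notify_directive).
Premise 2 is O(not hold_funds -> notify_directive); contrapositively O(not notify_directive -> hold_funds). Since O(not notify_directive) holds, K gives O(hold_funds).
The contrapositive of premise 8 (O(not escalate_badge -> not hold_funds)) is O(hold_funds -> escalate_badge), and O(hold_funds) is already established, so O(escalate_badge).
Premise 4 is O(escalate_badge -> declare_conflict); since O(escalate_badge), deontic closure gives O(declare_conflict).
The contrapositive of premise 7 (O(countersign_appeal -> not declare_conflict)) is O(declare_conflict -> not countersign_appeal), and O(declare_conflict) is already established, so O(not countersign_appeal).
So O(not countersign_appeal) holds, i.e. countersign_appeal is forbidden. None of the other listed options is forbidden under the premises.

countersign_appeal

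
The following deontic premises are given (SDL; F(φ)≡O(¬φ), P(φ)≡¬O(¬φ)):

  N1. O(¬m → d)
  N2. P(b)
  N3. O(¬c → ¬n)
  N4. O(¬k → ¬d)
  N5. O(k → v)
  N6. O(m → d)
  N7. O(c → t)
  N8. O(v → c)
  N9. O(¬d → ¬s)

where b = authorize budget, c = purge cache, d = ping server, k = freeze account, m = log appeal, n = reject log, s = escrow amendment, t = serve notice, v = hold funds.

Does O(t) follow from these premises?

Yes

Premises 1 and 6 are O(¬m → d) and O(m → d); every ideal world satisfies ¬m or m, so in either case d holds — hence O(d).
Premise 4 is O(¬k → ¬d); contrapositively O(d → k). Since O(d) holds, K gives O(k).
Premise 5 is O(k → v); since O(k), deontic closure gives O(v).
Applying K to premise 8 (O(v → c)) and O(v) yields O(c).
With premise 7, O(c → t), the K-axiom yields O(t).
Premises 2, 3, 9 do not contribute to this derivation.
So O(t) follows.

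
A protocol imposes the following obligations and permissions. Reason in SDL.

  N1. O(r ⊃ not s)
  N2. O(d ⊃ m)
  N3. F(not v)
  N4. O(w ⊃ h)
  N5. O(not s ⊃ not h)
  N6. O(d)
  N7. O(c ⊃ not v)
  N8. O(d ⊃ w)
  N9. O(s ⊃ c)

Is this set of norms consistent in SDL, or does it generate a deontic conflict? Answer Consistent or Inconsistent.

Inconsistent

F(not v) at premise 3 means O(v).
Premise 7, O(c ⊃ not v), contraposes to O(v ⊃ not c); with O(v) we get O(not c).
The contrapositive of premise 9 (O(s ⊃ c)) is O(not c ⊃ not s), and O(not c) is already established, so O(not s).
From O(not s) and premise 5, O(not s ⊃ not h), we obtain O(not h).
Premise 4, O(w ⊃ h), contraposes to O(not h ⊃ not w); with O(not h) we get O(not w).
Premise 8 is O(d ⊃ w); contrapositively O(not w ⊃ not d). Since O(not w) holds, K gives O(not d).
However, premise 6 gives O(d).
We now have both O(not d) and O(d) — d is simultaneously obligatory and forbidden, violating the D-axiom.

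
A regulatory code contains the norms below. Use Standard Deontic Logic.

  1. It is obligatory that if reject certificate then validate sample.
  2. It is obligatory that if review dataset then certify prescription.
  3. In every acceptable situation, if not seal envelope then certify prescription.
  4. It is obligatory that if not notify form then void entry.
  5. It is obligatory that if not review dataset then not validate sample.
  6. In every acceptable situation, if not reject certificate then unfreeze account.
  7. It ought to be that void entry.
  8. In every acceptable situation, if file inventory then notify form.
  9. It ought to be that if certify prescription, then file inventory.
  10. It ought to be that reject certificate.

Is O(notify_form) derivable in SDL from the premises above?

Yes

Premise 10 states O(reject_certificate) outright.
With premise 1, O(reject_certificate → validate_sample), the K-axiom yields O(validate_sample).
Premise 5, O(¬review_dataset → ¬validate_sample), contraposes to O(validate_sample → review_dataset); with O(validate_sample) we get O(review_dataset).
From O(review_dataset) and premise 2, O(review_dataset → certify_prescription), we obtain O(certify_prescription).
With premise 9, O(certify_prescription → file_inventory), the K-axiom yields O(file_inventory).
Applying K to premise 8 (O(file_inventory → notify_form)) and O(file_inventory) yields O(notify_form).
Premises 3, 4, 6, 7 do not contribute to this derivation.
So O(notify_form) follows.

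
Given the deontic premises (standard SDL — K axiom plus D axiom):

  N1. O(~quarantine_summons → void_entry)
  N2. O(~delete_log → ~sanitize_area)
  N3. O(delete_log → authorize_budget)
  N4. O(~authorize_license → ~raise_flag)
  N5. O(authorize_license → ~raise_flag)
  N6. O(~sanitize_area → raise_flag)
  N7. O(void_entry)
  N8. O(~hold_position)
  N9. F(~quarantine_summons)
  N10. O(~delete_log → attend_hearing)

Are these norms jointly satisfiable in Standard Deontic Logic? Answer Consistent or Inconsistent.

Consistent

Premise 1 is O(~quarantine_summons → void_entry); even if O(void_entry) held, inferring O(~quarantine_summons) would be affirming the consequent — invalid.
So O(~quarantine_summons) is not derivable, and the apparent clash with O(quarantine_summons) does not arise.
A world satisfying every obligation exists (e.g. attend_hearing=false, authorize_budget=true, authorize_license=false, delete_log=true, hold_position=false, quarantine_summons=true, raise_flag=false, sanitize_area=true, void_entry=true); no atom is both obligatory and forbidden, so the set is consistent.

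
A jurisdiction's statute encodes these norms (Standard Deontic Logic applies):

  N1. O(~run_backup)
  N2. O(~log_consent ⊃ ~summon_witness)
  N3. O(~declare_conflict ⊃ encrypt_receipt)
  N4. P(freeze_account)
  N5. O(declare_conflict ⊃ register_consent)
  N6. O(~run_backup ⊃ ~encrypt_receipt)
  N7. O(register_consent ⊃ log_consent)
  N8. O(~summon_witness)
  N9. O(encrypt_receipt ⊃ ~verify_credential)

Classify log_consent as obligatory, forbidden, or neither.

Obligatory

Premise 1 states O(~run_backup) outright.
From O(~run_backup) and premise 6, O(~run_backup ⊃ ~encrypt_receipt), we obtain O(~encrypt_receipt).
The contrapositive of premise 3 (O(~declare_conflict ⊃ encrypt_receipt)) is O(~encrypt_receipt ⊃ declare_conflict), and O(~encrypt_receipt) is already established, so O(declare_conflict).
With premise 5, O(declare_conflict ⊃ register_consent), the K-axiom yields O(register_consent).
Premise 7 is O(register_consent ⊃ log_consent); since O(register_consent), deontic closure gives O(log_consent).
Premises 2, 4, 8, 9 do not contribute to this derivation.
Hence log_consent is obligatory.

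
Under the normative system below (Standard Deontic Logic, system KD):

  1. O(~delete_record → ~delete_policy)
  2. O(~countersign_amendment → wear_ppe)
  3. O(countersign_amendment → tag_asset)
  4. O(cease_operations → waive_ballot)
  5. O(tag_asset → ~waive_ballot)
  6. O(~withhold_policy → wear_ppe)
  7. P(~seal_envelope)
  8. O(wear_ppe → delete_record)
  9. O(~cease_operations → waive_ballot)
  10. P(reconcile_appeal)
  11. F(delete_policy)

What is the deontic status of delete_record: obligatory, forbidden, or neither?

By case analysis on cease_operations: premise 4 gives O(cease_operations → waive_ballot) and premise 9 gives O(~cease_operations → waive_ballot), so O(waive_ballot) either way.
Premise 5, O(tag_asset → ~waive_ballot), contraposes to O(waive_ballot → ~tag_asset); with O(waive_ballot) we get O(~tag_asset).
Premise 3, O(countersign_amendment → tag_asset), contraposes to O(~tag_asset → ~countersign_amendment); with O(~tag_asset) we get O(~countersign_amendment).
Premise 2 is O(~countersign_amendment → wear_ppe); since O(~countersign_amendment), deontic closure gives O(wear_ppe).
Premise 8 is O(wear_ppe → delete_record); since O(wear_ppe), deontic closure gives O(delete_record).
Premises 1, 6, 7, 10, 11 do not contribute to this derivation.
Hence delete_record is obligatory.

Obligatory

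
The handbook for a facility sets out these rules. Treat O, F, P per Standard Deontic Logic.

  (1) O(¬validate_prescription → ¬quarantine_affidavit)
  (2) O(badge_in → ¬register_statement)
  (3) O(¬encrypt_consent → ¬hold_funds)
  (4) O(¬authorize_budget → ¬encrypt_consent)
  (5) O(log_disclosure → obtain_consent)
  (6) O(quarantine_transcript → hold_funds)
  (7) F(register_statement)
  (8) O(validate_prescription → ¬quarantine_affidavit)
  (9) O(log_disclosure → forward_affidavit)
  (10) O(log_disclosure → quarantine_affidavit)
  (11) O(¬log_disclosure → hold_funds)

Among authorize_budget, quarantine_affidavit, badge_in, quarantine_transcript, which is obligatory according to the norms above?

Premises 1 and 8 are O(¬validate_prescription → ¬quarantine_affidavit) and O(validate_prescription → ¬quarantine_affidavit); every ideal world satisfies ¬validate_prescription or validate_prescription, so in either case ¬quarantine_affidavit holds — hence O(¬quarantine_affidavit).
Premise 10 is O(log_disclosure → quarantine_affidavit); contrapositively O(¬quarantine_affidavit → ¬log_disclosure). Since O(¬quarantine_affidavit) holds, K gives O(¬log_disclosure).
With premise 11, O(¬log_disclosure → hold_funds), the K-axiom yields O(hold_funds).
The contrapositive of premise 3 (O(¬encrypt_consent → ¬hold_funds)) is O(hold_funds → encrypt_consent), and O(hold_funds) is already established, so O(encrypt_consent).
The contrapositive of premise 4 (O(¬authorize_budget → ¬encrypt_consent)) is O(encrypt_consent → authorize_budget), and O(encrypt_consent) is already established, so O(authorize_budget).
So O(authorize_budget) holds — authorize_budget is obligatory. None of the other listed options is made obligatory by any chain of premises.

authorize_budget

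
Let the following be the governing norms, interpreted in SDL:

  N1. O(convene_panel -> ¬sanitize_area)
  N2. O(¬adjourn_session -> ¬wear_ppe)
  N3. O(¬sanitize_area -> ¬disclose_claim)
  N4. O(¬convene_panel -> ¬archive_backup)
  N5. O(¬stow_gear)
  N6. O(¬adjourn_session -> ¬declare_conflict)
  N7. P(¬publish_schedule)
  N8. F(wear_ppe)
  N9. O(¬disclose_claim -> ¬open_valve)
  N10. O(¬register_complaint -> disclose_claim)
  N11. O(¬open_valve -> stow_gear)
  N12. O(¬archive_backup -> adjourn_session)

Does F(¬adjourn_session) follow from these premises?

Yes

From premise 5 we have O(¬stow_gear).
Premise 11 is O(¬open_valve -> stow_gear); contrapositively O(¬stow_gear -> open_valve). Since O(¬stow_gear) holds, K gives O(open_valve).
Premise 9, O(¬disclose_claim -> ¬open_valve), contraposes to O(open_valve -> disclose_claim); with O(open_valve) we get O(disclose_claim).
Premise 3 is O(¬sanitize_area -> ¬disclose_claim); contrapositively O(disclose_claim -> sanitize_area). Since O(disclose_claim) holds, K gives O(sanitize_area).
Premise 1, O(convene_panel -> ¬sanitize_area), contraposes to O(sanitize_area -> ¬convene_panel); with O(sanitize_area) we get O(¬convene_panel).
From O(¬convene_panel) and premise 4, O(¬convene_panel -> ¬archive_backup), we obtain O(¬archive_backup).
Applying K to premise 12 (O(¬archive_backup -> adjourn_session)) and O(¬archive_backup) yields O(adjourn_session).
Premises 2, 6, 7, 8, 10 do not contribute to this derivation.
So O(adjourn_session) holds, i.e. F(¬adjourn_session). The claim follows.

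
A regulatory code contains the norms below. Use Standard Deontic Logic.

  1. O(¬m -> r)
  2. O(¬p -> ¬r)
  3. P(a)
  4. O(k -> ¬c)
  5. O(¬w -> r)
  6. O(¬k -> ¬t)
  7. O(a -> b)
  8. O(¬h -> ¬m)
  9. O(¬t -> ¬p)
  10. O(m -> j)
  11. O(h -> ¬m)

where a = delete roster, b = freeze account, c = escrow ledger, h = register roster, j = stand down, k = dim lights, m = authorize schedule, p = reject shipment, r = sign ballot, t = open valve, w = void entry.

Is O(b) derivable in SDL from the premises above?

No

Premise 7 is O(a -> b), but O(a) is not derivable from the premises (the permission P(a) asserts only ¬O(¬a), not O(a)), so it does not yield O(b).
No other premise forces O(b). An ideal world satisfying every premise can still have b false, so O(b) is not derivable.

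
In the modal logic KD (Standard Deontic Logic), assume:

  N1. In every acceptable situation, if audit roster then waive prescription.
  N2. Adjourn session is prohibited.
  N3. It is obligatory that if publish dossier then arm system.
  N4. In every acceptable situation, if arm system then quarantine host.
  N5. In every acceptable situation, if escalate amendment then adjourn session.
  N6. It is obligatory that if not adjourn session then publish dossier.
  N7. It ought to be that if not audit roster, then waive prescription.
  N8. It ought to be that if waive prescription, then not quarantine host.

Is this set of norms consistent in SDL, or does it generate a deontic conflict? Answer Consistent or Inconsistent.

Inconsistent

Premises 7 and 1 cover both cases: O(¬audit_roster → waive_prescription) and O(audit_roster → waive_prescription). Since ¬audit_roster ∨ audit_roster is a tautology, O(waive_prescription) follows.
From O(waive_prescription) and premise 8, O(waive_prescription → ¬quarantine_host), we obtain O(¬quarantine_host).
Premise 4, O(arm_system → quarantine_host), contraposes to O(¬quarantine_host → ¬arm_system); with O(¬quarantine_host) we get O(¬arm_system).
Premise 3 is O(publish_dossier → arm_system); contrapositively O(¬arm_system → ¬publish_dossier). Since O(¬arm_system) holds, K gives O(¬publish_dossier).
The contrapositive of premise 6 (O(¬adjourn_session → publish_dossier)) is O(¬publish_dossier → adjourn_session), and O(¬publish_dossier) is already established, so O(adjourn_session).
However, F(adjourn_session) at premise 2 amounts to O(¬adjourn_session).
We now have both O(adjourn_session) and O(¬adjourn_session) — adjourn_session is simultaneously obligatory and forbidden, violating the D-axiom.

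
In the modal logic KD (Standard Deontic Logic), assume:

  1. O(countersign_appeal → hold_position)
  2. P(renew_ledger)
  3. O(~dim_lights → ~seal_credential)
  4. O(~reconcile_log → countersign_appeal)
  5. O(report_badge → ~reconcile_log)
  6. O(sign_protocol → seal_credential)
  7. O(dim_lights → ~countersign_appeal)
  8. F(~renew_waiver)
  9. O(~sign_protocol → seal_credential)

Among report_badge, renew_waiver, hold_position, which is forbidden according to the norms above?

report_badge

Premises 9 and 6 cover both cases: O(~sign_protocol → seal_credential) and O(sign_protocol → seal_credential). Since ~sign_protocol ∨ sign_protocol is a tautology, O(seal_credential) follows.
Premise 3, O(~dim_lights → ~seal_credential), contraposes to O(seal_credential → dim_lights); with O(seal_credential) we get O(dim_lights).
With premise 7, O(dim_lights → ~countersign_appeal), the K-axiom yields O(~countersign_appeal).
Premise 4, O(~reconcile_log → countersign_appeal), contraposes to O(~countersign_appeal → reconcile_log); with O(~countersign_appeal) we get O(reconcile_log).
Premise 5 is O(report_badge → ~reconcile_log); contrapositively O(reconcile_log → ~report_badge). Since O(reconcile_log) holds, K gives O(~report_badge).
So O(~report_badge) holds, i.e. report_badge is forbidden. None of the other listed options is forbidden under the premises.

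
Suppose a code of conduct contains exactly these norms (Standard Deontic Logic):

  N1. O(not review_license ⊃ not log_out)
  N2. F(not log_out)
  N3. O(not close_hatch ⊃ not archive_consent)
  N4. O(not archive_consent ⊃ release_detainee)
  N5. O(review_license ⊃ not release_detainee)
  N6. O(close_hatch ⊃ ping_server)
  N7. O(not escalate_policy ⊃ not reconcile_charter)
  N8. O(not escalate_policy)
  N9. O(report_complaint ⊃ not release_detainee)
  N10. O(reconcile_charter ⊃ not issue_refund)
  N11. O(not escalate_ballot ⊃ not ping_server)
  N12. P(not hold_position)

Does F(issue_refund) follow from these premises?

Premise 10 is O(reconcile_charter ⊃ not issue_refund), but O(reconcile_charter) is not derivable from the premises, so it does not yield O(not issue_refund).
No other premise forces O(not issue_refund). An ideal world satisfying every premise can still have issue_refund true, so F(issue_refund) is not derivable.

No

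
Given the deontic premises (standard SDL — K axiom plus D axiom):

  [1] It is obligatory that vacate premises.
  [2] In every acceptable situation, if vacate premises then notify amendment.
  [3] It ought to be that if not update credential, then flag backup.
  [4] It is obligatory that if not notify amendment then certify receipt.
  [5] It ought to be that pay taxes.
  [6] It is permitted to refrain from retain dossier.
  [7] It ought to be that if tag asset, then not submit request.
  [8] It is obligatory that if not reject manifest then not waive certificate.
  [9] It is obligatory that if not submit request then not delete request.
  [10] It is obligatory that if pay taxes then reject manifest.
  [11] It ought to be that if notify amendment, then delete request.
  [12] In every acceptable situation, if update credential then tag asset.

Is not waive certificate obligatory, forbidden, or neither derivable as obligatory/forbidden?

Neither

Premise 8 is O(¬reject_manifest → ¬waive_certificate), but O(¬reject_manifest) is not derivable from the premises, so it does not yield O(¬waive_certificate).
No premise or chain of K-axiom applications forces O(¬waive_certificate), and none forces O(waive_certificate). So ¬waive_certificate is neither obligatory nor forbidden under these norms.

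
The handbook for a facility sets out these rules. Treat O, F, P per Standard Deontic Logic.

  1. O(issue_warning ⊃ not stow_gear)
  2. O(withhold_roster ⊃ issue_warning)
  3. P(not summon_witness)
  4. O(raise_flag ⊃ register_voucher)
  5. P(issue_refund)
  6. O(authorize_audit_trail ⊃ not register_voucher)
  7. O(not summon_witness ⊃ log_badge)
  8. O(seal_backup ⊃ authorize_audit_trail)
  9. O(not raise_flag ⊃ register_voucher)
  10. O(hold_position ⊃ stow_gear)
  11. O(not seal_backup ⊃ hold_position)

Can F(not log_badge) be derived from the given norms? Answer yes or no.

No

Premise 7 is O(not summon_witness ⊃ log_badge), but O(not summon_witness) is not derivable from the premises (the permission P(not summon_witness) asserts only not O(summon_witness), not O(not summon_witness)), so it does not yield O(log_badge).
No other premise forces O(log_badge). An ideal world satisfying every premise can still have not log_badge true, so F(not log_badge) is not derivable.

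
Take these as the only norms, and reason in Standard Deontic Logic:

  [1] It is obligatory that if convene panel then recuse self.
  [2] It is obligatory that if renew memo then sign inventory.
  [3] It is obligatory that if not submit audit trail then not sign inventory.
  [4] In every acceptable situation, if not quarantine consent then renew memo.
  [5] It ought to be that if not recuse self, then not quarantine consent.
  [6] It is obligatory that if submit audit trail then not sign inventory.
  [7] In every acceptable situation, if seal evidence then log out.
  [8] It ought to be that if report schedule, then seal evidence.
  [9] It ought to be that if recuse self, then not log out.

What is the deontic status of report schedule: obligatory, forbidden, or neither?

By case analysis on submit_audit_trail: premise 6 gives O(submit_audit_trail → ¬sign_inventory) and premise 3 gives O(¬submit_audit_trail → ¬sign_inventory), so O(¬sign_inventory) either way.
Premise 2 is O(renew_memo → sign_inventory); contrapositively O(¬sign_inventory → ¬renew_memo). Since O(¬sign_inventory) holds, K gives O(¬renew_memo).
The contrapositive of premise 4 (O(¬quarantine_consent → renew_memo)) is O(¬renew_memo → quarantine_consent), and O(¬renew_memo) is already established, so O(quarantine_consent).
Premise 5 is O(¬recuse_self → ¬quarantine_consent); contrapositively O(quarantine_consent → recuse_self). Since O(quarantine_consent) holds, K gives O(recuse_self).
Applying K to premise 9 (O(recuse_self → ¬log_out)) and O(recuse_self) yields O(¬log_out).
Premise 7, O(seal_evidence → log_out), contraposes to O(¬log_out → ¬seal_evidence); with O(¬log_out) we get O(¬seal_evidence).
Premise 8, O(report_schedule → seal_evidence), contraposes to O(¬seal_evidence → ¬report_schedule); with O(¬seal_evidence) we get O(¬report_schedule).
Premise 1 does not contribute to this derivation.
Thus O(¬report_schedule), which is F(report_schedule): report_schedule is forbidden.

Forbidden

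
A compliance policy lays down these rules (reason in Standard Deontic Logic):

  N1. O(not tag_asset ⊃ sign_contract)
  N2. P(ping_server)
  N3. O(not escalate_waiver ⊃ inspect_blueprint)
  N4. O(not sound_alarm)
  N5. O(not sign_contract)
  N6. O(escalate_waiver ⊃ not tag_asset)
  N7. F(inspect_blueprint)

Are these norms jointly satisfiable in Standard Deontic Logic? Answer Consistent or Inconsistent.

Inconsistent

From premise 5 we have O(not sign_contract).
Premise 1, O(not tag_asset ⊃ sign_contract), contraposes to O(not sign_contract ⊃ tag_asset); with O(not sign_contract) we get O(tag_asset).
Premise 6 is O(escalate_waiver ⊃ not tag_asset); contrapositively O(tag_asset ⊃ not escalate_waiver). Since O(tag_asset) holds, K gives O(not escalate_waiver).
Applying K to premise 3 (O(not escalate_waiver ⊃ inspect_blueprint)) and O(not escalate_waiver) yields O(inspect_blueprint).
But premise 7, F(inspect_blueprint), means O(not inspect_blueprint).
We now have both O(inspect_blueprint) and O(not inspect_blueprint) — inspect_blueprint is simultaneously obligatory and forbidden, violating the D-axiom.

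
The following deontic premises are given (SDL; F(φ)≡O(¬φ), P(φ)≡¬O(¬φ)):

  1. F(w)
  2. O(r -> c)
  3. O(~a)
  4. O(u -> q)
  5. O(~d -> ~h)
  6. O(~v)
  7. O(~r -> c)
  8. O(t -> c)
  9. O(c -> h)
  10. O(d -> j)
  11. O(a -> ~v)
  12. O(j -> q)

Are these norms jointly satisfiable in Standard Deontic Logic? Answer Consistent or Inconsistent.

Premise 11 is O(a -> ~v); even if O(~v) held, inferring O(a) would be affirming the consequent — invalid.
So O(a) is not derivable, and the apparent clash with O(~a) does not arise.
A world satisfying every obligation exists (e.g. a=false, c=true, d=true, h=true, j=true, q=true, r=false, t=false, u=false, v=false, w=false); no atom is both obligatory and forbidden, so the set is consistent.

Consistent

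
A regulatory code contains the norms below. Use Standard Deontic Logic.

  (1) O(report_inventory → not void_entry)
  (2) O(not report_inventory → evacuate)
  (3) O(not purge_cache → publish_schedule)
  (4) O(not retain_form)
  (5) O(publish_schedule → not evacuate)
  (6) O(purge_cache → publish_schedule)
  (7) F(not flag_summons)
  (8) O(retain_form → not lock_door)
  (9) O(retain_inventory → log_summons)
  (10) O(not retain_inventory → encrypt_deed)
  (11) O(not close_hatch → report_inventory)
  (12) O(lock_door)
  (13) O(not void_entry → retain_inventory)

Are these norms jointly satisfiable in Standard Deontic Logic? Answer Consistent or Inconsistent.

Consistent

Premise 8 is O(retain_form → not lock_door), but O(retain_form) is not derivable from the premises, so it does not yield O(not lock_door).
So O(not lock_door) is not derivable, and the apparent clash with O(lock_door) does not arise.
A world satisfying every obligation exists (e.g. close_hatch=false, encrypt_deed=false, evacuate=false, flag_summons=true, lock_door=true, log_summons=true, publish_schedule=true, purge_cache=false, report_inventory=true, retain_form=false, retain_inventory=true, void_entry=false); no atom is both obligatory and forbidden, so the set is consistent.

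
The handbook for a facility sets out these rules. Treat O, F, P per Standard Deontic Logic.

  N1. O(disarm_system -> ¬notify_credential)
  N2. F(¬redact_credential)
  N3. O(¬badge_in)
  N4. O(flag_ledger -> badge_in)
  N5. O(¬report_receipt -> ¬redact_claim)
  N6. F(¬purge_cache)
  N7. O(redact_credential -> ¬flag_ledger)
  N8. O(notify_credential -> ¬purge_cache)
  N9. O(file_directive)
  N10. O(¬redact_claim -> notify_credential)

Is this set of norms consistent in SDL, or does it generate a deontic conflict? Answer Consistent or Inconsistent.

Premise 4 is O(flag_ledger -> badge_in), but O(flag_ledger) is not derivable from the premises, so it does not yield O(badge_in).
So O(badge_in) is not derivable, and the apparent clash with O(¬badge_in) does not arise.
A world satisfying every obligation exists (e.g. badge_in=false, disarm_system=false, file_directive=true, flag_ledger=false, notify_credential=false, purge_cache=true, redact_claim=true, redact_credential=true, report_receipt=true); no atom is both obligatory and forbidden, so the set is consistent.

Consistent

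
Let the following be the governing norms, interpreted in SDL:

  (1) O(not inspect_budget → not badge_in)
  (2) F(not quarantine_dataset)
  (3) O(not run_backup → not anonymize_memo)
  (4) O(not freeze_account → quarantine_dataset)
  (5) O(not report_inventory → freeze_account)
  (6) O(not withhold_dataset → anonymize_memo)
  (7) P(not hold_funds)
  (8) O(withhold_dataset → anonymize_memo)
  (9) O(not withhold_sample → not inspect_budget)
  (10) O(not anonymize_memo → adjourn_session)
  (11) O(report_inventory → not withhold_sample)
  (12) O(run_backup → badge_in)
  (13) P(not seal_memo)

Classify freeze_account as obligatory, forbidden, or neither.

Obligatory

By case analysis on not withhold_dataset: premise 6 gives O(not withhold_dataset → anonymize_memo) and premise 8 gives O(withhold_dataset → anonymize_memo), so O(anonymize_memo) either way.
Premise 3 is O(not run_backup → not anonymize_memo); contrapositively O(anonymize_memo → run_backup). Since O(anonymize_memo) holds, K gives O(run_backup).
Applying K to premise 12 (O(run_backup → badge_in)) and O(run_backup) yields O(badge_in).
Premise 1, O(not inspect_budget → not badge_in), contraposes to O(badge_in → inspect_budget); with O(badge_in) we get O(inspect_budget).
The contrapositive of premise 9 (O(not withhold_sample → not inspect_budget)) is O(inspect_budget → withhold_sample), and O(inspect_budget) is already established, so O(withhold_sample).
Premise 11, O(report_inventory → not withhold_sample), contraposes to O(withhold_sample → not report_inventory); with O(withhold_sample) we get O(not report_inventory).
From O(not report_inventory) and premise 5, O(not report_inventory → freeze_account), we obtain O(freeze_account).
Premises 2, 4, 7, 10, 13 do not contribute to this derivation.
Hence freeze_account is obligatory.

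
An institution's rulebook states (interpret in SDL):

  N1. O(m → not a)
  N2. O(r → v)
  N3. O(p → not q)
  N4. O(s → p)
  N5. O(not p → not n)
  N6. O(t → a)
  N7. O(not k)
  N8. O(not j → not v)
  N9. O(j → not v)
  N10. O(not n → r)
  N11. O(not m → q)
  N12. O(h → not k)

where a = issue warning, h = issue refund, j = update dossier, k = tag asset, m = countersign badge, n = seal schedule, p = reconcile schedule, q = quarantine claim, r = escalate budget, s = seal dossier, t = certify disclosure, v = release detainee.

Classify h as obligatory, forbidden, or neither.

Neither

Premise 12 is O(h → not k); even if O(not k) held, inferring O(h) would be affirming the consequent — invalid.
No premise or chain of K-axiom applications forces O(h), and none forces O(not h). So h is neither obligatory nor forbidden under these norms.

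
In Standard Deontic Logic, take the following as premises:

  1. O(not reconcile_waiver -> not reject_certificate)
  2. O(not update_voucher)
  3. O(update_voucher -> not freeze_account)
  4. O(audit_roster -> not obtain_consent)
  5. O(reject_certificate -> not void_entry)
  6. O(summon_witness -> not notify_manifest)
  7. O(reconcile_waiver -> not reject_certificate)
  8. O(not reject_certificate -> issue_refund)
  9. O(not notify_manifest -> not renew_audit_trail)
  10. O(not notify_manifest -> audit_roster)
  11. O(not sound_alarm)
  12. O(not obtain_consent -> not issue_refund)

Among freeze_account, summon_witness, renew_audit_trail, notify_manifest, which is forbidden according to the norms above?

By case analysis on reconcile_waiver: premise 7 gives O(reconcile_waiver -> not reject_certificate) and premise 1 gives O(not reconcile_waiver -> not reject_certificate), so O(not reject_certificate) either way.
With premise 8, O(not reject_certificate -> issue_refund), the K-axiom yields O(issue_refund).
Premise 12, O(not obtain_consent -> not issue_refund), contraposes to O(issue_refund -> obtain_consent); with O(issue_refund) we get O(obtain_consent).
Premise 4 is O(audit_roster -> not obtain_consent); contrapositively O(obtain_consent -> not audit_roster). Since O(obtain_consent) holds, K gives O(not audit_roster).
Premise 10 is O(not notify_manifest -> audit_roster); contrapositively O(not audit_roster -> notify_manifest). Since O(not audit_roster) holds, K gives O(notify_manifest).
The contrapositive of premise 6 (O(summon_witness -> not notify_manifest)) is O(notify_manifest -> not summon_witness), and O(notify_manifest) is already established, so O(not summon_witness).
So O(not summon_witness) holds, i.e. summon_witness is forbidden. None of the other listed options is forbidden under the premises.

summon_witness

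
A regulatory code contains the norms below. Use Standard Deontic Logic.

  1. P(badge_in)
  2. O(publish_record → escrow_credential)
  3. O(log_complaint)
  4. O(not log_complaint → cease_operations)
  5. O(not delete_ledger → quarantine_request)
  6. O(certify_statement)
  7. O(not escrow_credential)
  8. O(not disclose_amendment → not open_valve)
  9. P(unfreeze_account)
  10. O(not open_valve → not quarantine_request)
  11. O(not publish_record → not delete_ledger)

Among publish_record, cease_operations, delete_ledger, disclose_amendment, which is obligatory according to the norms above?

disclose_amendment

Premise 7 gives O(not escrow_credential).
The contrapositive of premise 2 (O(publish_record → escrow_credential)) is O(not escrow_credential → not publish_record), and O(not escrow_credential) is already established, so O(not publish_record).
From O(not publish_record) and premise 11, O(not publish_record → not delete_ledger), we obtain O(not delete_ledger).
Applying K to premise 5 (O(not delete_ledger → quarantine_request)) and O(not delete_ledger) yields O(quarantine_request).
Premise 10 is O(not open_valve → not quarantine_request); contrapositively O(quarantine_request → open_valve). Since O(quarantine_request) holds, K gives O(open_valve).
The contrapositive of premise 8 (O(not disclose_amendment → not open_valve)) is O(open_valve → disclose_amendment), and O(open_valve) is already established, so O(disclose_amendment).
So O(disclose_amendment) holds — disclose_amendment is obligatory. None of the other listed options is made obligatory by any chain of premises.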